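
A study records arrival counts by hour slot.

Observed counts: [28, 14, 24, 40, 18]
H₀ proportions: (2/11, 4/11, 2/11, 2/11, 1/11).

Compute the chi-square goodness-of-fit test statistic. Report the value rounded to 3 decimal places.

test statistic = 40.379

n = 124; E_i = n·p_i = [22.55, 45.09, 22.55, 22.55, 11.27]
χ² = (28−22.55)²/22.55 + (14−45.09)²/45.09 + (24−22.55)²/22.55 + (40−22.55)²/22.55 + (18−11.27)²/11.27 = 40.3790
df = 4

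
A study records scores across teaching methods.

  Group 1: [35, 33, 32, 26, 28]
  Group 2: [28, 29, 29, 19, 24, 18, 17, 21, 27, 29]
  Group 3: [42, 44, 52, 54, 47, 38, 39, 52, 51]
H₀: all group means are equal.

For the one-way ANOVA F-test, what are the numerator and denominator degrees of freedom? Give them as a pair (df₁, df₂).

k = 3 groups, N = 24 total
df = (k−1, N−k) = (3−1, 24−3) = (2, 21)

degrees of freedom = [2, 21]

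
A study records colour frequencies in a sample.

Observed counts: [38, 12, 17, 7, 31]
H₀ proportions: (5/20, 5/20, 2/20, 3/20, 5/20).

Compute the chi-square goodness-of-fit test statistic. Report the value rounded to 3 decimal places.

test statistic = 22.740

n = 105; E_i = n·p_i = [26.25, 26.25, 10.50, 15.75, 26.25]
χ² = (38−26.25)²/26.25 + (12−26.25)²/26.25 + (17−10.50)²/10.50 + (7−15.75)²/15.75 + (31−26.25)²/26.25 = 22.7397
df = 4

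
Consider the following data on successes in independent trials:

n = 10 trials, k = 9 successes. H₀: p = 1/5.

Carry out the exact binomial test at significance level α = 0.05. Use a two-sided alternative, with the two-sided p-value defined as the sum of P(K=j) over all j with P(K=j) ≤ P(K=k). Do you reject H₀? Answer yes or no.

Exact binomial: n=10, k=9, p₀=1/5=0.2000
P(X=j) = C(n,j)·p₀^j·(1−p₀)^(n−j); p = Σ P(X=j) over j with P(X=j) ≤ P(X=9)
p-value (two-sided) = 0.00000
At α=0.05: p < α → reject H₀

reject H₀: yes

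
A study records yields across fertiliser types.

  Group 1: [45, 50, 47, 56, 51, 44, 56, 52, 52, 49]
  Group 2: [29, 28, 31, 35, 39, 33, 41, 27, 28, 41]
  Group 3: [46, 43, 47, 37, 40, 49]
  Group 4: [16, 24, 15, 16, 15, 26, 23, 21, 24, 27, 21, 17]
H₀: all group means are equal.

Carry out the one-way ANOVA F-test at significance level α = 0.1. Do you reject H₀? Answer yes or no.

Group means [50.20, 33.20, 43.67, 20.42], grand mean 35.289
SSB = Σnᵢ(x̄ᵢ−x̄)² = 5342.366; SSW = ΣΣ(x−x̄ᵢ)² = 745.450
MSB = 5342.366/3 = 1780.7886; MSW = 745.450/34 = 21.9250
F = MSB/MSW = 81.2218
df = (3, 34)
p-value (upper-tail) = 0.00000
At α=0.1: p < α → reject H₀

reject H₀: yes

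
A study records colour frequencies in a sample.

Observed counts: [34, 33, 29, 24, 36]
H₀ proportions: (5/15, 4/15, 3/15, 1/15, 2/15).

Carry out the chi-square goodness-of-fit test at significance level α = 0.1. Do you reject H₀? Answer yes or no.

n = 156; E_i = n·p_i = [52.00, 41.60, 31.20, 10.40, 20.80]
χ² = (34−52.00)²/52.00 + (33−41.60)²/41.60 + (29−31.20)²/31.20 + (24−10.40)²/10.40 + (36−20.80)²/20.80 = 37.0561
df = 4
p-value (upper-tail) = 0.00000
At α=0.1: p < α → reject H₀

reject H₀: yes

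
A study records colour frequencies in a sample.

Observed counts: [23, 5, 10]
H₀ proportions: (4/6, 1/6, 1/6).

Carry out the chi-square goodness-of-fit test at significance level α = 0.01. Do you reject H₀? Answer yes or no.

n = 38; E_i = n·p_i = [25.33, 6.33, 6.33]
χ² = (23−25.33)²/25.33 + (5−6.33)²/6.33 + (10−6.33)²/6.33 = 2.6184
df = 2
p-value (upper-tail) = 0.27003
At α=0.01: p ≥ α → fail to reject H₀

reject H₀: no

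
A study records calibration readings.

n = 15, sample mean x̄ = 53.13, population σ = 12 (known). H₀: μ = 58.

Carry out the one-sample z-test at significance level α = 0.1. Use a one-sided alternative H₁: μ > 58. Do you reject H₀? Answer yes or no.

reject H₀: no

SE = σ/√n = 12/√15 = 3.0984
z = (x̄−μ₀)/SE = (53.13−58)/3.0984 = -1.5718
p-value (one-sided, H₁ greater) = 0.94200
At α=0.1: p ≥ α → fail to reject H₀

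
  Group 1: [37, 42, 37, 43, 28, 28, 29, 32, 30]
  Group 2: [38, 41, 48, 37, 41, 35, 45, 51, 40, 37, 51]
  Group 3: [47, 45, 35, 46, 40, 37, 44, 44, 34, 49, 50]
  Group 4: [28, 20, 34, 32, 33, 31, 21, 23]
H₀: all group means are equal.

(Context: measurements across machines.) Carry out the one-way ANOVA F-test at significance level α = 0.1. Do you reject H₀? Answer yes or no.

Group means [34.00, 42.18, 42.82, 27.75], grand mean 37.513
SSB = Σnᵢ(x̄ᵢ−x̄)² = 1422.971; SSW = ΣΣ(x−x̄ᵢ)² = 1136.773
MSB = 1422.971/3 = 474.3236; MSW = 1136.773/35 = 32.4792
F = MSB/MSW = 14.6039
df = (3, 35)
p-value (upper-tail) = 0.00000
At α=0.1: p < α → reject H₀

reject H₀: yes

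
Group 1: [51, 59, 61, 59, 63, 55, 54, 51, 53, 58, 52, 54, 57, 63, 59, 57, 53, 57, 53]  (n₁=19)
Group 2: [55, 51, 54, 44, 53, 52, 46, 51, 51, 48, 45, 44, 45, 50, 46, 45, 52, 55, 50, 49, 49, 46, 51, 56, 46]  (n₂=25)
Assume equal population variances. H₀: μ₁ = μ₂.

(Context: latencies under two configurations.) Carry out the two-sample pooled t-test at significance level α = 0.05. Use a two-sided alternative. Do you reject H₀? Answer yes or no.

x̄₁=56.263, s₁=3.784, n₁=19
x̄₂=49.360, s₂=3.707, n₂=25
s_p² = [18·3.784² + 24·3.707²]/42 = 13.9868
SE = √(s_p²·(1/19+1/25)) = 1.1383
t = (56.263−49.360)/1.1383 = 6.0647
df = 42
p-value (two-sided) = 0.00000
At α=0.05: p < α → reject H₀

reject H₀: yes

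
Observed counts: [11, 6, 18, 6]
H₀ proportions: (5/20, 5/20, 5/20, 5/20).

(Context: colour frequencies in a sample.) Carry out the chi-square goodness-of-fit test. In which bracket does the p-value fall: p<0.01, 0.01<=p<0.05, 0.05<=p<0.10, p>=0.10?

n = 41; E_i = n·p_i = [10.25, 10.25, 10.25, 10.25]
χ² = (11−10.25)²/10.25 + (6−10.25)²/10.25 + (18−10.25)²/10.25 + (6−10.25)²/10.25 = 9.4390
df = 3
p-value (upper-tail) = 0.02399
→ bracket: 0.01<=p<0.05

p-value bracket: 0.01<=p<0.05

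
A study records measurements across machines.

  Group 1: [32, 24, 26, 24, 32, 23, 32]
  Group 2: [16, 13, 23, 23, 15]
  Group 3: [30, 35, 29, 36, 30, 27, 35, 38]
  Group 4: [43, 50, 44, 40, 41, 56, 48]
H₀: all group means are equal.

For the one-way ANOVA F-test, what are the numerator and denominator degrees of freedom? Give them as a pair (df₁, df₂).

degrees of freedom = [3, 23]

k = 4 groups, N = 27 total
df = (k−1, N−k) = (4−1, 27−4) = (3, 23)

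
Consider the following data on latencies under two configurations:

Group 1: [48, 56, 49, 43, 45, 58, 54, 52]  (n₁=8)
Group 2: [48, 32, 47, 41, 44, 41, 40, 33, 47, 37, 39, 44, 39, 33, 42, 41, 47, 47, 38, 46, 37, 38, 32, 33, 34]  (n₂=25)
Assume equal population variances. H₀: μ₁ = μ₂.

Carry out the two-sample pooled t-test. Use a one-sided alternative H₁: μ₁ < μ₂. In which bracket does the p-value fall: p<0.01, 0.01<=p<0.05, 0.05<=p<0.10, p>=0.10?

x̄₁=50.625, s₁=5.290, n₁=8
x̄₂=40.000, s₂=5.299, n₂=25
s_p² = [7·5.290² + 24·5.299²]/31 = 28.0605
SE = √(s_p²·(1/8+1/25)) = 2.1517
t = (50.625−40.000)/2.1517 = 4.9379
df = 31
p-value (one-sided, H₁ less) = 0.99999
→ bracket: p>=0.10

p-value bracket: p>=0.10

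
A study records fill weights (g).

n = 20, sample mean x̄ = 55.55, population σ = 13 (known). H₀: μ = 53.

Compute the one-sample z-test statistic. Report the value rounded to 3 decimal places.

test statistic = 0.877

SE = σ/√n = 13/√20 = 2.9069
z = (x̄−μ₀)/SE = (55.55−53)/2.9069 = 0.8772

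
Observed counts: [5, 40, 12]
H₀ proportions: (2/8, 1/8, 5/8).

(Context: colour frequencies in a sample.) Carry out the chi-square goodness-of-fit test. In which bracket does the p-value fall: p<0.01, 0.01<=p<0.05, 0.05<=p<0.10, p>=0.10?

p-value bracket: p<0.01

n = 57; E_i = n·p_i = [14.25, 7.12, 35.62]
χ² = (5−14.25)²/14.25 + (40−7.12)²/7.12 + (12−35.62)²/35.62 = 173.3579
df = 2
p-value (upper-tail) = 0.00000
→ bracket: p<0.01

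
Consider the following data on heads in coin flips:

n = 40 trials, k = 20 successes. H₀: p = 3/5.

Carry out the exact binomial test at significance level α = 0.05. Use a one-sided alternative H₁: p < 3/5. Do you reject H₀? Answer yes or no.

reject H₀: no

Exact binomial: n=40, k=20, p₀=3/5=0.6000
P(X≤20) from Σ C(n,i)·p₀^i·(1−p₀)^(n−i)
p-value (one-sided, H₁ less) = 0.12977
At α=0.05: p ≥ α → fail to reject H₀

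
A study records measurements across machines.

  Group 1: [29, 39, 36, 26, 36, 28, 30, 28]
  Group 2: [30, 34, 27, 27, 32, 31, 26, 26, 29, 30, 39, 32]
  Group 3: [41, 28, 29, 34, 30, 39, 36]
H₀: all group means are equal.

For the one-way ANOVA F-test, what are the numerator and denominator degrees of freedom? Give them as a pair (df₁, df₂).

k = 3 groups, N = 27 total
df = (k−1, N−k) = (3−1, 27−3) = (2, 24)

degrees of freedom = [2, 24]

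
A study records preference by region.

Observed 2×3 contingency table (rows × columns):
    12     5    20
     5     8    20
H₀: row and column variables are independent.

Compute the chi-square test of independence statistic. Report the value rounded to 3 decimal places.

Row totals [37, 33], col totals [17, 13, 40], n=70
χ² = (12−8.99)²/8.99 + (5−6.87)²/6.87 + (20−21.14)²/21.14 + (5−8.01)²/8.01 + (8−6.13)²/6.13 + (20−18.86)²/18.86 = 3.3571
df = 2

test statistic = 3.357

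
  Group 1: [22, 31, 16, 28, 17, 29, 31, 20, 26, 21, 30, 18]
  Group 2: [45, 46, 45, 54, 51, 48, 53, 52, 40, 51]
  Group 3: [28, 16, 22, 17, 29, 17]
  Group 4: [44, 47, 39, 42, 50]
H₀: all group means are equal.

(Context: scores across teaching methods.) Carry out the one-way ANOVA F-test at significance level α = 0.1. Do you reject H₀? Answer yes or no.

Group means [24.08, 48.50, 21.50, 44.40], grand mean 34.091
SSB = Σnᵢ(x̄ᵢ−x̄)² = 4760.611; SSW = ΣΣ(x−x̄ᵢ)² = 778.117
MSB = 4760.611/3 = 1586.8702; MSW = 778.117/29 = 26.8316
F = MSB/MSW = 59.1418
df = (3, 29)
p-value (upper-tail) = 0.00000
At α=0.1: p < α → reject H₀

reject H₀: yes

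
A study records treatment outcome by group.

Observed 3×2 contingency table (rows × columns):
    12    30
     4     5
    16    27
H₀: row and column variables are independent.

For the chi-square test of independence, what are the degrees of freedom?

degrees of freedom = 2

df = (r−1)(c−1) = (3−1)·(2−1) = 2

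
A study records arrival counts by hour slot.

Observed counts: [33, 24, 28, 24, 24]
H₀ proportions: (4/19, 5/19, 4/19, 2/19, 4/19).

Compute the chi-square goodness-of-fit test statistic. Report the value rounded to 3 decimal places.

test statistic = 12.064

n = 133; E_i = n·p_i = [28.00, 35.00, 28.00, 14.00, 28.00]
χ² = (33−28.00)²/28.00 + (24−35.00)²/35.00 + (28−28.00)²/28.00 + (24−14.00)²/14.00 + (24−28.00)²/28.00 = 12.0643
df = 4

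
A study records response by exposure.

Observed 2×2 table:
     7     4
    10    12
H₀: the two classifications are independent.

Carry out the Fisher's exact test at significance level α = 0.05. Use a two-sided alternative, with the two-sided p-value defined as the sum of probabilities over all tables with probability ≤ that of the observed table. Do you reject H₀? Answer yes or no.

Margins: r₁=11, r₂=22, c₁=17, c₂=16, n=33
p_obs = C(11,7)·C(22,10)/C(33,17); sum pmf over tables with pmf ≤ p_obs
p-value (two-sided) = 0.46464
At α=0.05: p ≥ α → fail to reject H₀

reject H₀: no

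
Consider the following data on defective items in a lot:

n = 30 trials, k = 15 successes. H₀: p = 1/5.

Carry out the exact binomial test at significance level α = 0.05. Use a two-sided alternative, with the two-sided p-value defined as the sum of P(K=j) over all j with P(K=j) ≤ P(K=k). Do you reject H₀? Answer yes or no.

reject H₀: yes

Exact binomial: n=30, k=15, p₀=1/5=0.2000
P(X=j) = C(n,j)·p₀^j·(1−p₀)^(n−j); p = Σ P(X=j) over j with P(X=j) ≤ P(X=15)
p-value (two-sided) = 0.00023
At α=0.05: p < α → reject H₀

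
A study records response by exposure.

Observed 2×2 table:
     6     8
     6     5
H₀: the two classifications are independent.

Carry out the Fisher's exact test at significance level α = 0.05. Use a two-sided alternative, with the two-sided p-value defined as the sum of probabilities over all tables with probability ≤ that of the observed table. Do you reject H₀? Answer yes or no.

Margins: r₁=14, r₂=11, c₁=12, c₂=13, n=25
p_obs = C(14,6)·C(11,6)/C(25,12); sum pmf over tables with pmf ≤ p_obs
p-value (two-sided) = 0.69510
At α=0.05: p ≥ α → fail to reject H₀

reject H₀: no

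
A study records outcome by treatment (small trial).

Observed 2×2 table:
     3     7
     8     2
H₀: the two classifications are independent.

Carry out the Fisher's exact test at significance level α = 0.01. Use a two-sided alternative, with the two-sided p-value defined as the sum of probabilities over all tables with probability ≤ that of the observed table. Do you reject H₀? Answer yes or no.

Margins: r₁=10, r₂=10, c₁=11, c₂=9, n=20
p_obs = C(10,3)·C(10,8)/C(20,11); sum pmf over tables with pmf ≤ p_obs
p-value (two-sided) = 0.06978
At α=0.01: p ≥ α → fail to reject H₀

reject H₀: no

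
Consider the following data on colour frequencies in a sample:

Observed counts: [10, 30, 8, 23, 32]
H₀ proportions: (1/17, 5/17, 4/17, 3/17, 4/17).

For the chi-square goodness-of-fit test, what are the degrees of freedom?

df = k − 1 = 5 − 1 = 4

degrees of freedom = 4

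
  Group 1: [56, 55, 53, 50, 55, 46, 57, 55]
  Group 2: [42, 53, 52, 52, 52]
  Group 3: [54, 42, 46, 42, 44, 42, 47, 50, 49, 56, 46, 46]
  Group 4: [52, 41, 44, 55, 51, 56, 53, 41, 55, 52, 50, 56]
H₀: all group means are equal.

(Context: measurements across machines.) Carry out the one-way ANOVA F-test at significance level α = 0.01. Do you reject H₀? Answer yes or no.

reject H₀: no

Group means [53.38, 50.20, 47.00, 50.50], grand mean 49.946
SSB = Σnᵢ(x̄ᵢ−x̄)² = 202.217; SSW = ΣΣ(x−x̄ᵢ)² = 743.675
MSB = 202.217/3 = 67.4056; MSW = 743.675/33 = 22.5356
F = MSB/MSW = 2.9911
df = (3, 33)
p-value (upper-tail) = 0.04492
At α=0.01: p ≥ α → fail to reject H₀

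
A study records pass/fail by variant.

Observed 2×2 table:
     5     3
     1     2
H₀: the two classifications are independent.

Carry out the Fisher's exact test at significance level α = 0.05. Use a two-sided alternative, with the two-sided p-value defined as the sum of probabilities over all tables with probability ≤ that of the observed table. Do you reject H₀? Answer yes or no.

Margins: r₁=8, r₂=3, c₁=6, c₂=5, n=11
p_obs = C(8,5)·C(3,1)/C(11,6); sum pmf over tables with pmf ≤ p_obs
p-value (two-sided) = 0.54545
At α=0.05: p ≥ α → fail to reject H₀

reject H₀: no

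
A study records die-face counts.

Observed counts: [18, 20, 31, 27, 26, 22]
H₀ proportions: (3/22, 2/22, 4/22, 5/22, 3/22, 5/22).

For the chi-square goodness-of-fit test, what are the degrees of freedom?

degrees of freedom = 5

df = k − 1 = 6 − 1 = 5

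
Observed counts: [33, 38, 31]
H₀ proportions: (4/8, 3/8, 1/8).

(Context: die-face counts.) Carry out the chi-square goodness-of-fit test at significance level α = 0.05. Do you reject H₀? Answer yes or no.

reject H₀: yes

n = 102; E_i = n·p_i = [51.00, 38.25, 12.75]
χ² = (33−51.00)²/51.00 + (38−38.25)²/38.25 + (31−12.75)²/12.75 = 32.4771
df = 2
p-value (upper-tail) = 0.00000
At α=0.05: p < α → reject H₀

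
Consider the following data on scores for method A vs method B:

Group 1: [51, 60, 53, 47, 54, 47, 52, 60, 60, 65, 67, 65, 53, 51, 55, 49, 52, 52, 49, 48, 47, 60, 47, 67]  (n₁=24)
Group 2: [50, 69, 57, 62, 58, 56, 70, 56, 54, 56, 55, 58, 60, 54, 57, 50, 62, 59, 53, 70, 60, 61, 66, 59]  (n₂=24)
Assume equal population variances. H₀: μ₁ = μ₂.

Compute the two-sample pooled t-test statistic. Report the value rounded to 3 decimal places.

x̄₁=54.625, s₁=6.691, n₁=24
x̄₂=58.833, s₂=5.577, n₂=24
s_p² = [23·6.691² + 23·5.577²]/46 = 37.9339
SE = √(s_p²·(1/24+1/24)) = 1.7780
t = (54.625−58.833)/1.7780 = -2.3669
df = 46

test statistic = -2.367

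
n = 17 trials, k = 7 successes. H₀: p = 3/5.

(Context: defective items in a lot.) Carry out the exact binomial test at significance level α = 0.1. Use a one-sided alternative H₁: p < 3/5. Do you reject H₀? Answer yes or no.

reject H₀: yes

Exact binomial: n=17, k=7, p₀=3/5=0.6000
P(X≤7) from Σ C(n,i)·p₀^i·(1−p₀)^(n−i)
p-value (one-sided, H₁ less) = 0.09190
At α=0.1: p < α → reject H₀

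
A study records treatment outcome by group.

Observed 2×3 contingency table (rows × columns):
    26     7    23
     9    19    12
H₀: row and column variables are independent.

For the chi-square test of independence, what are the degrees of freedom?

degrees of freedom = 2

df = (r−1)(c−1) = (2−1)·(3−1) = 2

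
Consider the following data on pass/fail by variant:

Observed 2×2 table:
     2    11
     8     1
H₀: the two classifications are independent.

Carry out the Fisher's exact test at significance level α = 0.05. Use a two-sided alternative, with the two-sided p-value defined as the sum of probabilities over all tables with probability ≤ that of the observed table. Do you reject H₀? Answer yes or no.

reject H₀: yes

Margins: r₁=13, r₂=9, c₁=10, c₂=12, n=22
p_obs = C(13,2)·C(9,8)/C(22,10); sum pmf over tables with pmf ≤ p_obs
p-value (two-sided) = 0.00155
At α=0.05: p < α → reject H₀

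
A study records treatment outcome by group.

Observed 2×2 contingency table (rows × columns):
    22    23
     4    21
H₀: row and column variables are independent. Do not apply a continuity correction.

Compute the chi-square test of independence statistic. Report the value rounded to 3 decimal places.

test statistic = 7.446

Row totals [45, 25], col totals [26, 44], n=70
χ² = (22−16.71)²/16.71 + (23−28.29)²/28.29 + (4−9.29)²/9.29 + (21−15.71)²/15.71 = 7.4460
df = 1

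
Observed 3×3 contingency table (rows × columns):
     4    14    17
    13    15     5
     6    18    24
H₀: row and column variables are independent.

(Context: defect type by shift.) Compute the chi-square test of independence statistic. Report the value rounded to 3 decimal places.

Row totals [35, 33, 48], col totals [23, 47, 46], n=116
χ² = (4−6.94)²/6.94 + (14−14.18)²/14.18 + (17−13.88)²/13.88 + (13−6.54)²/6.54 + (15−13.37)²/13.37 + (5−13.09)²/13.09 + (6−9.52)²/9.52 + (18−19.45)²/19.45 + (24−19.03)²/19.03 = 16.2193
df = 4

test statistic = 16.219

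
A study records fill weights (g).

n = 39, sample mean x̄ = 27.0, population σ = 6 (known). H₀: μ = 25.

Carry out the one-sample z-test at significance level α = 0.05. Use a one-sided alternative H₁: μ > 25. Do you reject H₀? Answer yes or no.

SE = σ/√n = 6/√39 = 0.9608
z = (x̄−μ₀)/SE = (27.0−25)/0.9608 = 2.0817
p-value (one-sided, H₁ greater) = 0.01869
At α=0.05: p < α → reject H₀

reject H₀: yes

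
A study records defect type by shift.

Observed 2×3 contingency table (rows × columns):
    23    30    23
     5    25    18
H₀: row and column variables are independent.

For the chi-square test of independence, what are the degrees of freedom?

degrees of freedom = 2

df = (r−1)(c−1) = (2−1)·(3−1) = 2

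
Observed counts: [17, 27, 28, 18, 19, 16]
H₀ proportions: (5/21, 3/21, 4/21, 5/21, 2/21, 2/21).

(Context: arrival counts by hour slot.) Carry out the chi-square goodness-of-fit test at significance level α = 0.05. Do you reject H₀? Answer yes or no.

n = 125; E_i = n·p_i = [29.76, 17.86, 23.81, 29.76, 11.90, 11.90]
χ² = (17−29.76)²/29.76 + (27−17.86)²/17.86 + (28−23.81)²/23.81 + (18−29.76)²/29.76 + (19−11.90)²/11.90 + (16−11.90)²/11.90 = 21.1768
df = 5
p-value (upper-tail) = 0.00075
At α=0.05: p < α → reject H₀

reject H₀: yes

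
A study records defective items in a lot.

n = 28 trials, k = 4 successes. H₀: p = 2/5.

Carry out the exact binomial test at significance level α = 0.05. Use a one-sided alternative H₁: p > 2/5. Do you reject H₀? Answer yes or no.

reject H₀: no

Exact binomial: n=28, k=4, p₀=2/5=0.4000
P(X≥4) from Σ C(n,i)·p₀^i·(1−p₀)^(n−i)
p-value (one-sided, H₁ greater) = 0.99929
At α=0.05: p ≥ α → fail to reject H₀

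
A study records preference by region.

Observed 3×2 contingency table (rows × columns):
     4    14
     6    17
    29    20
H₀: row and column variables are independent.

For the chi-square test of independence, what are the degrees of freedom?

degrees of freedom = 2

df = (r−1)(c−1) = (3−1)·(2−1) = 2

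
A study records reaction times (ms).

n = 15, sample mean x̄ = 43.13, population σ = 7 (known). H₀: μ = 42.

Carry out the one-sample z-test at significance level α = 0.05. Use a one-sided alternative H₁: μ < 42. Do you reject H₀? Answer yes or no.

reject H₀: no

SE = σ/√n = 7/√15 = 1.8074
z = (x̄−μ₀)/SE = (43.13−42)/1.8074 = 0.6252
p-value (one-sided, H₁ less) = 0.73408
At α=0.05: p ≥ α → fail to reject H₀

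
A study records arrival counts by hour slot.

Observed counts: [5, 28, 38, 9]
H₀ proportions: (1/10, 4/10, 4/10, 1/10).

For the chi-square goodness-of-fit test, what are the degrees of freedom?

df = k − 1 = 4 − 1 = 3

degrees of freedom = 3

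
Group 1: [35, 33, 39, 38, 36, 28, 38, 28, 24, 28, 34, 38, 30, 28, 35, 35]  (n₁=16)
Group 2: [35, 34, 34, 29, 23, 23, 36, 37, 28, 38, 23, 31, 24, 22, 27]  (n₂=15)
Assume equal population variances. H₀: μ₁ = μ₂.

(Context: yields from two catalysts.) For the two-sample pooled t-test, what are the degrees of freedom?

degrees of freedom = 29

df = n₁ + n₂ − 2 = 16 + 15 − 2 = 29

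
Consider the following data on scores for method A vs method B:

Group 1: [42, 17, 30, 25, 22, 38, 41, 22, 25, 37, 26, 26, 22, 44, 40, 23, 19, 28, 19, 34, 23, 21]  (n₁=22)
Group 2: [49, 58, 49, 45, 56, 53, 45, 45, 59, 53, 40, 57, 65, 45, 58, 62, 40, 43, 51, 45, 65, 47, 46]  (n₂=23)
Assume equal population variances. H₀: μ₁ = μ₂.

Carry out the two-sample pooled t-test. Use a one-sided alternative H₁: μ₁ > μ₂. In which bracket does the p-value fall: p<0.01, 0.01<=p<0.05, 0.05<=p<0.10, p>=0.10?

x̄₁=28.364, s₁=8.449, n₁=22
x̄₂=51.130, s₂=7.624, n₂=23
s_p² = [21·8.449² + 22·7.624²]/43 = 64.5977
SE = √(s_p²·(1/22+1/23)) = 2.3968
t = (28.364−51.130)/2.3968 = -9.4987
df = 43
p-value (one-sided, H₁ greater) = 1.00000
→ bracket: p>=0.10

p-value bracket: p>=0.10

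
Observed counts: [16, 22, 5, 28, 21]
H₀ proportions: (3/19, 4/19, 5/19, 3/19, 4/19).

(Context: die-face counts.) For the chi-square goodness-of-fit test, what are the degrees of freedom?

df = k − 1 = 5 − 1 = 4

degrees of freedom = 4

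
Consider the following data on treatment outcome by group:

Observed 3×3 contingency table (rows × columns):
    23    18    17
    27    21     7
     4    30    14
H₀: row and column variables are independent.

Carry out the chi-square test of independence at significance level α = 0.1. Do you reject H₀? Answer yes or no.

Row totals [58, 55, 48], col totals [54, 69, 38], n=161
χ² = (23−19.45)²/19.45 + (18−24.86)²/24.86 + (17−13.69)²/13.69 + (27−18.45)²/18.45 + (21−23.57)²/23.57 + (7−12.98)²/12.98 + (4−16.10)²/16.10 + (30−20.57)²/20.57 + (14−11.33)²/11.33 = 24.3850
df = 4
p-value (upper-tail) = 0.00007
At α=0.1: p < α → reject H₀

reject H₀: yes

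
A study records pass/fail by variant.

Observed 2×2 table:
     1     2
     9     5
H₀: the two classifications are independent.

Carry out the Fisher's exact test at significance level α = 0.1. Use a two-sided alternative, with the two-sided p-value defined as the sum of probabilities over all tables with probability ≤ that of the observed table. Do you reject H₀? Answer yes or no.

Margins: r₁=3, r₂=14, c₁=10, c₂=7, n=17
p_obs = C(3,1)·C(14,9)/C(17,10); sum pmf over tables with pmf ≤ p_obs
p-value (two-sided) = 0.53676
At α=0.1: p ≥ α → fail to reject H₀

reject H₀: no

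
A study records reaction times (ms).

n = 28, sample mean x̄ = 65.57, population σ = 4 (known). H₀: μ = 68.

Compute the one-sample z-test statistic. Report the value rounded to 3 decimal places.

SE = σ/√n = 4/√28 = 0.7559
z = (x̄−μ₀)/SE = (65.57−68)/0.7559 = -3.2146

test statistic = -3.215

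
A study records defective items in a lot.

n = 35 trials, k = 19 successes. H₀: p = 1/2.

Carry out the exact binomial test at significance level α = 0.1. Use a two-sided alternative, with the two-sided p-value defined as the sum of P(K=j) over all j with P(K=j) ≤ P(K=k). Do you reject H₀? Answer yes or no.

Exact binomial: n=35, k=19, p₀=1/2=0.5000
P(X=j) = C(n,j)·p₀^j·(1−p₀)^(n−j); p = Σ P(X=j) over j with P(X=j) ≤ P(X=19)
p-value (two-sided) = 0.73588
At α=0.1: p ≥ α → fail to reject H₀

reject H₀: no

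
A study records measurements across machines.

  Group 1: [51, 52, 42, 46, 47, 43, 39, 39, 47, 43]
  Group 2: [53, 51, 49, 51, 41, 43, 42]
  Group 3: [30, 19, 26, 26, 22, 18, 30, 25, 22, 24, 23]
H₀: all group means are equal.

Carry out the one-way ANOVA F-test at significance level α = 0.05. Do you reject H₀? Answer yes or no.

Group means [44.90, 47.14, 24.09], grand mean 37.286
SSB = Σnᵢ(x̄ᵢ−x̄)² = 3175.048; SSW = ΣΣ(x−x̄ᵢ)² = 482.666
MSB = 3175.048/2 = 1587.5240; MSW = 482.666/25 = 19.3066
F = MSB/MSW = 82.2268
df = (2, 25)
p-value (upper-tail) = 0.00000
At α=0.05: p < α → reject H₀

reject H₀: yes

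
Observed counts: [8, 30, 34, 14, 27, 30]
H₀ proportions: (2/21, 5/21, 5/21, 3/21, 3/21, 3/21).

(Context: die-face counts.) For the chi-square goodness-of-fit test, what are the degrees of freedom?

degrees of freedom = 5

df = k − 1 = 6 − 1 = 5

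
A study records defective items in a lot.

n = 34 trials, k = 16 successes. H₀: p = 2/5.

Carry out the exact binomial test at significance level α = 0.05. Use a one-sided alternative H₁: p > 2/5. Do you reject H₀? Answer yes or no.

reject H₀: no

Exact binomial: n=34, k=16, p₀=2/5=0.4000
P(X≥16) from Σ C(n,i)·p₀^i·(1−p₀)^(n−i)
p-value (one-sided, H₁ greater) = 0.25117
At α=0.05: p ≥ α → fail to reject H₀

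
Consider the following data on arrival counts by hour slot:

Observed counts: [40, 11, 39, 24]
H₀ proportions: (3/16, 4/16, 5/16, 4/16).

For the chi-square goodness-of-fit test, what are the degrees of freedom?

df = k − 1 = 4 − 1 = 3

degrees of freedom = 3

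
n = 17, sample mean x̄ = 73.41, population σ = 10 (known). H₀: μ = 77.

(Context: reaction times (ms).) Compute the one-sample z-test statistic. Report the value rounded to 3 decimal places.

SE = σ/√n = 10/√17 = 2.4254
z = (x̄−μ₀)/SE = (73.41−77)/2.4254 = -1.4802

test statistic = -1.480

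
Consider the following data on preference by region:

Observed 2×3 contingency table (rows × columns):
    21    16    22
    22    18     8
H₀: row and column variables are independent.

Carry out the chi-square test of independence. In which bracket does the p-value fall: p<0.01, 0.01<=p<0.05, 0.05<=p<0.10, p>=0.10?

Row totals [59, 48], col totals [43, 34, 30], n=107
χ² = (21−23.71)²/23.71 + (16−18.75)²/18.75 + (22−16.54)²/16.54 + (22−19.29)²/19.29 + (18−15.25)²/15.25 + (8−13.46)²/13.46 = 5.6026
df = 2
p-value (upper-tail) = 0.06073
→ bracket: 0.05<=p<0.10

p-value bracket: 0.05<=p<0.10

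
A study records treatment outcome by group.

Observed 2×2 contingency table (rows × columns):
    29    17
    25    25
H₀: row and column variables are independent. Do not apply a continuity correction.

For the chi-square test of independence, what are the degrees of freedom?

df = (r−1)(c−1) = (2−1)·(2−1) = 1

degrees of freedom = 1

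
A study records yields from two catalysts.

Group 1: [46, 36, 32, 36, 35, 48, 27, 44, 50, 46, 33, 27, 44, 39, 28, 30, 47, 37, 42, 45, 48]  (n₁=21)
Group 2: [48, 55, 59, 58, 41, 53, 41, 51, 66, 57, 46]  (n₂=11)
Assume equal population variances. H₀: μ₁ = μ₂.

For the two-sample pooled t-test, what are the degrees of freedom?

degrees of freedom = 30

df = n₁ + n₂ − 2 = 21 + 11 − 2 = 30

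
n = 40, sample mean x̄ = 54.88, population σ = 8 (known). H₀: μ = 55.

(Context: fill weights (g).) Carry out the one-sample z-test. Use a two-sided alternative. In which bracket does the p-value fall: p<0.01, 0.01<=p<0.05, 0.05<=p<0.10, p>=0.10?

p-value bracket: p>=0.10

SE = σ/√n = 8/√40 = 1.2649
z = (x̄−μ₀)/SE = (54.88−55)/1.2649 = -0.0949
p-value (two-sided) = 0.92442
→ bracket: p>=0.10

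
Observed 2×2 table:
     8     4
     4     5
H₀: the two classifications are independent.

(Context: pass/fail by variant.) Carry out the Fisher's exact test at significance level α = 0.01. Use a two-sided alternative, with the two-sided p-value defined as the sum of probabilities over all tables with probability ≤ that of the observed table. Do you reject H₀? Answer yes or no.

reject H₀: no

Margins: r₁=12, r₂=9, c₁=12, c₂=9, n=21
p_obs = C(12,8)·C(9,4)/C(21,12); sum pmf over tables with pmf ≤ p_obs
p-value (two-sided) = 0.39643
At α=0.01: p ≥ α → fail to reject H₀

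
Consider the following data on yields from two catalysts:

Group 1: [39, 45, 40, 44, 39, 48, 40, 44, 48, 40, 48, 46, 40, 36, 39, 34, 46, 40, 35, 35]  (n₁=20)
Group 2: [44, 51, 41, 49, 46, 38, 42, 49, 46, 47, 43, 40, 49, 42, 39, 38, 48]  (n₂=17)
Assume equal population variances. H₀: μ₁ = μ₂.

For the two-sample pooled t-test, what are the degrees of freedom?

df = n₁ + n₂ − 2 = 20 + 17 − 2 = 35

degrees of freedom = 35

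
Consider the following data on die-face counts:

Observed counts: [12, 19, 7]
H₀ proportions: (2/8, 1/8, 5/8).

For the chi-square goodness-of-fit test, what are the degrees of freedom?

df = k − 1 = 3 − 1 = 2

degrees of freedom = 2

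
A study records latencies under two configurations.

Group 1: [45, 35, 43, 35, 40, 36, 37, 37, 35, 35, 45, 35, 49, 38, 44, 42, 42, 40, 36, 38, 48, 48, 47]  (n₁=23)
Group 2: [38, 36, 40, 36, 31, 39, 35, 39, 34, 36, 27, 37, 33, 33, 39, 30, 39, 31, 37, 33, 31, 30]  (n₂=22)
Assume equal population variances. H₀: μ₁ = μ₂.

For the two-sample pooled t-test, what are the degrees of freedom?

df = n₁ + n₂ − 2 = 23 + 22 − 2 = 43

degrees of freedom = 43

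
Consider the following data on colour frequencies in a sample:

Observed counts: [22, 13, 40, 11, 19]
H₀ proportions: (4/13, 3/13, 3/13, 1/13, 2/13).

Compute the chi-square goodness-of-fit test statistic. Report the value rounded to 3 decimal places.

n = 105; E_i = n·p_i = [32.31, 24.23, 24.23, 8.08, 16.15]
χ² = (22−32.31)²/32.31 + (13−24.23)²/24.23 + (40−24.23)²/24.23 + (11−8.08)²/8.08 + (19−16.15)²/16.15 = 20.3159
df = 4

test statistic = 20.316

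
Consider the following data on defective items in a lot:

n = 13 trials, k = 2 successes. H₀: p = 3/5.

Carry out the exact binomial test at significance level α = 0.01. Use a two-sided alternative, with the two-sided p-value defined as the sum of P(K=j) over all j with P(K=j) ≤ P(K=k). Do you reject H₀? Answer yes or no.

reject H₀: yes

Exact binomial: n=13, k=2, p₀=3/5=0.6000
P(X=j) = C(n,j)·p₀^j·(1−p₀)^(n−j); p = Σ P(X=j) over j with P(X=j) ≤ P(X=2)
p-value (two-sided) = 0.00132
At α=0.01: p < α → reject H₀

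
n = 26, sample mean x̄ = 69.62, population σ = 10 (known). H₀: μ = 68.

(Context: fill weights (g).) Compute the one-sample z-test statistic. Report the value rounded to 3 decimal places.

test statistic = 0.826

SE = σ/√n = 10/√26 = 1.9612
z = (x̄−μ₀)/SE = (69.62−68)/1.9612 = 0.8260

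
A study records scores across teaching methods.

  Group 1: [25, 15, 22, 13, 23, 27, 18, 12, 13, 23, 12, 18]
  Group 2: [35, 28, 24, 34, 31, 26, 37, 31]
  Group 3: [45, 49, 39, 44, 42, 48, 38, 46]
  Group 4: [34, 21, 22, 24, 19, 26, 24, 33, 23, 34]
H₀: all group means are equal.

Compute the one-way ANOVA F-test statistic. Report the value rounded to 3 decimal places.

Group means [18.42, 30.75, 43.88, 26.00], grand mean 28.368
SSB = Σnᵢ(x̄ᵢ−x̄)² = 3213.550; SSW = ΣΣ(x−x̄ᵢ)² = 863.292
MSB = 3213.550/3 = 1071.1835; MSW = 863.292/34 = 25.3909
F = MSB/MSW = 42.1876
df = (3, 34)

test statistic = 42.188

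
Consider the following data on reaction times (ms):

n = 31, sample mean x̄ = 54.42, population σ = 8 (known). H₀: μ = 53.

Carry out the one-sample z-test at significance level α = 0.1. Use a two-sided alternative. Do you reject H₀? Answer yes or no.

SE = σ/√n = 8/√31 = 1.4368
z = (x̄−μ₀)/SE = (54.42−53)/1.4368 = 0.9883
p-value (two-sided) = 0.32302
At α=0.1: p ≥ α → fail to reject H₀

reject H₀: no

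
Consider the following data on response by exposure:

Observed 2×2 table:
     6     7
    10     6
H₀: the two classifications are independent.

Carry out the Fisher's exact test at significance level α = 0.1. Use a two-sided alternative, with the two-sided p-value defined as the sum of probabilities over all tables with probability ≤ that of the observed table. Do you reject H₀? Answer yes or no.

reject H₀: no

Margins: r₁=13, r₂=16, c₁=16, c₂=13, n=29
p_obs = C(13,6)·C(16,10)/C(29,16); sum pmf over tables with pmf ≤ p_obs
p-value (two-sided) = 0.46666
At α=0.1: p ≥ α → fail to reject H₀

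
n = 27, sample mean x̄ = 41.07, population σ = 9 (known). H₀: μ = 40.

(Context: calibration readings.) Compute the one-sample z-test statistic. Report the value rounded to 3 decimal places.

test statistic = 0.618

SE = σ/√n = 9/√27 = 1.7321
z = (x̄−μ₀)/SE = (41.07−40)/1.7321 = 0.6178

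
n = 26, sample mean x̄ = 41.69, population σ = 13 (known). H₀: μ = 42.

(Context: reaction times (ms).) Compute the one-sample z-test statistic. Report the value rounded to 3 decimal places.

test statistic = -0.122

SE = σ/√n = 13/√26 = 2.5495
z = (x̄−μ₀)/SE = (41.69−42)/2.5495 = -0.1216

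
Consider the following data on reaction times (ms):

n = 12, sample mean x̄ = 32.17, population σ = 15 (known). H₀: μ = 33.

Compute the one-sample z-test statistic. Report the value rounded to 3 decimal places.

test statistic = -0.192

SE = σ/√n = 15/√12 = 4.3301
z = (x̄−μ₀)/SE = (32.17−33)/4.3301 = -0.1917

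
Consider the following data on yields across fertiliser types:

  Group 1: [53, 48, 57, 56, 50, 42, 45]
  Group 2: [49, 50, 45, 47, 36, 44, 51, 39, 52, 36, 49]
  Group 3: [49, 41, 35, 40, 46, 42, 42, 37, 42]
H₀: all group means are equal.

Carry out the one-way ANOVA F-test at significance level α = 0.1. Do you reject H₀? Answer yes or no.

Group means [50.14, 45.27, 41.56], grand mean 45.296
SSB = Σnᵢ(x̄ᵢ−x̄)² = 290.368; SSW = ΣΣ(x−x̄ᵢ)² = 673.261
MSB = 290.368/2 = 145.1842; MSW = 673.261/24 = 28.0525
F = MSB/MSW = 5.1754
df = (2, 24)
p-value (upper-tail) = 0.01353
At α=0.1: p < α → reject H₀

reject H₀: yes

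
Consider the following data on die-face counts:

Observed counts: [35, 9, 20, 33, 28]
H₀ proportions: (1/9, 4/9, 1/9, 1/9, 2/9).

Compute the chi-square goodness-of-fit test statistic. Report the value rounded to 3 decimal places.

n = 125; E_i = n·p_i = [13.89, 55.56, 13.89, 13.89, 27.78]
χ² = (35−13.89)²/13.89 + (9−55.56)²/55.56 + (20−13.89)²/13.89 + (33−13.89)²/13.89 + (28−27.78)²/27.78 = 100.0900
df = 4

test statistic = 100.090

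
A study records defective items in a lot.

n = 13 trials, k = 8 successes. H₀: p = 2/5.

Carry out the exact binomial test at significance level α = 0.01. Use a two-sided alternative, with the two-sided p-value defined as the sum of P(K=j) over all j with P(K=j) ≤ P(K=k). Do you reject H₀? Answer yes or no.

Exact binomial: n=13, k=8, p₀=2/5=0.4000
P(X=j) = C(n,j)·p₀^j·(1−p₀)^(n−j); p = Σ P(X=j) over j with P(X=j) ≤ P(X=8)
p-value (two-sided) = 0.15557
At α=0.01: p ≥ α → fail to reject H₀

reject H₀: no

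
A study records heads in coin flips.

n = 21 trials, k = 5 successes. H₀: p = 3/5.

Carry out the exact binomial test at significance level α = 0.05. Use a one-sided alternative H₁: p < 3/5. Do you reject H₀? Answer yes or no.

Exact binomial: n=21, k=5, p₀=3/5=0.6000
P(X≤5) from Σ C(n,i)·p₀^i·(1−p₀)^(n−i)
p-value (one-sided, H₁ less) = 0.00083
At α=0.05: p < α → reject H₀

reject H₀: yes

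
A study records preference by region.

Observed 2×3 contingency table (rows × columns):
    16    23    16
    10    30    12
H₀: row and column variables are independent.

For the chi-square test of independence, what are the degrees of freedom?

degrees of freedom = 2

df = (r−1)(c−1) = (2−1)·(3−1) = 2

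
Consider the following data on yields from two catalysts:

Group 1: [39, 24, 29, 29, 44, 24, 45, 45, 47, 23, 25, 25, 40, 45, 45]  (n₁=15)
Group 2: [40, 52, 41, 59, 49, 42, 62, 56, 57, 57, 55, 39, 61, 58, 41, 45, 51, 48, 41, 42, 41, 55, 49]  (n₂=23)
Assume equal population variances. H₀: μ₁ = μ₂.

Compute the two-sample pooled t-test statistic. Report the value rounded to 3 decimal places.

x̄₁=35.267, s₁=9.721, n₁=15
x̄₂=49.609, s₂=7.686, n₂=23
s_p² = [14·9.721² + 22·7.686²]/36 = 72.8448
SE = √(s_p²·(1/15+1/23)) = 2.8326
t = (35.267−49.609)/2.8326 = -5.0632
df = 36

test statistic = -5.063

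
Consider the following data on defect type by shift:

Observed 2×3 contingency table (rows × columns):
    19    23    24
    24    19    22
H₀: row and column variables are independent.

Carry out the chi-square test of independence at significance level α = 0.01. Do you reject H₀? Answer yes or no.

reject H₀: no

Row totals [66, 65], col totals [43, 42, 46], n=131
χ² = (19−21.66)²/21.66 + (23−21.16)²/21.16 + (24−23.18)²/23.18 + (24−21.34)²/21.34 + (19−20.84)²/20.84 + (22−22.82)²/22.82 = 1.0417
df = 2
p-value (upper-tail) = 0.59401
At α=0.01: p ≥ α → fail to reject H₀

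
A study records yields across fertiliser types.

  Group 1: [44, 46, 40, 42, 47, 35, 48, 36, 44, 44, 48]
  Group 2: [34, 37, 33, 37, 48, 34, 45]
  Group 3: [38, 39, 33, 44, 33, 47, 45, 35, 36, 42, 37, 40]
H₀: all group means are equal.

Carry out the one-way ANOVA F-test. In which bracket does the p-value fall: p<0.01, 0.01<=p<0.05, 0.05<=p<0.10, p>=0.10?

p-value bracket: 0.05<=p<0.10

Group means [43.09, 38.29, 39.08], grand mean 40.367
SSB = Σnᵢ(x̄ᵢ−x̄)² = 131.712; SSW = ΣΣ(x−x̄ᵢ)² = 645.254
MSB = 131.712/2 = 65.8562; MSW = 645.254/27 = 23.8983
F = MSB/MSW = 2.7557
df = (2, 27)
p-value (upper-tail) = 0.08146
→ bracket: 0.05<=p<0.10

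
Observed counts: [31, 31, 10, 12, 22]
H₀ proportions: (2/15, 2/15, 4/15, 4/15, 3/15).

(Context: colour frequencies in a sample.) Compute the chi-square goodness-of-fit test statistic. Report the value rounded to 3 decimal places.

n = 106; E_i = n·p_i = [14.13, 14.13, 28.27, 28.27, 21.20]
χ² = (31−14.13)²/14.13 + (31−14.13)²/14.13 + (10−28.27)²/28.27 + (12−28.27)²/28.27 + (22−21.20)²/21.20 = 61.4528
df = 4

test statistic = 61.453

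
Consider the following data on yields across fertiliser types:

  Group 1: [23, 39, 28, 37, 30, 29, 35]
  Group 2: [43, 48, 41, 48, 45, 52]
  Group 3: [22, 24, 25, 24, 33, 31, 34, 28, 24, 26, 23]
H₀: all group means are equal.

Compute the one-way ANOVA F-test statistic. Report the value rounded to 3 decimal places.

Group means [31.57, 46.17, 26.73], grand mean 33.000
SSB = Σnᵢ(x̄ᵢ−x̄)² = 1487.271; SSW = ΣΣ(x−x̄ᵢ)² = 444.729
MSB = 1487.271/2 = 743.6353; MSW = 444.729/21 = 21.1776
F = MSB/MSW = 35.1143
df = (2, 21)

test statistic = 35.114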